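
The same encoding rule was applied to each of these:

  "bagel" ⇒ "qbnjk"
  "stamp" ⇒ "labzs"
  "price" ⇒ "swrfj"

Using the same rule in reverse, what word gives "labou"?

Each letter's alphabet position (a=0..z=25) is mapped through 15·x+1 mod 26 — an affine cipher.
Decoding labou: l(11)→7·(11−1)≡18=s; a(0)→7·(0−1)≡19=t; b(1)→7·(1−1)≡0=a; o(14)→7·(14−1)≡13=n; u(20)→7·(20−1)≡3=d (all mod 26).

stand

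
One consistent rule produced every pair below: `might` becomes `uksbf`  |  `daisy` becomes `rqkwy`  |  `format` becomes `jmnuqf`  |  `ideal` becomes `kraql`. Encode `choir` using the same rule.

m(12)→u(20) and i(8)→k(10) fit y≡9x+16 (mod 26); the inverse of 9 mod 26 is 3. Each letter's alphabet position (a=0..z=25) is mapped through 9·x+16 mod 26 — an affine cipher.
Applying it to choir: c(2)→9·2+16≡8=i; h(7)→9·7+16≡1=b; o(14)→9·14+16≡12=m; i(8)→9·8+16≡10=k; r(17)→9·17+16≡13=n (all mod 26).

ibmkn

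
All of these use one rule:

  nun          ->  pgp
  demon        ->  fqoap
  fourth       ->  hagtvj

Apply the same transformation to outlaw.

agvnmy

The shift depends on letter class: consonant n→p is +2, but vowel u→g is +12. The rule splits by letter class: vowels +12, consonants +2.
On outlaw: o(vowel)+12=a, u(vowel)+12=g, t(cons)+2=v, l(cons)+2=n, a(vowel)+12=m, w(cons)+2=y.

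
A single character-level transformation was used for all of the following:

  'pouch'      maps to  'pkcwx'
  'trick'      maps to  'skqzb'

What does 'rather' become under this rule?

Read the word backwards and shift each letter +8.
Applying it to rather: reverse → rehtar; then shift: r+8=z, e+8=m, h+8=p, t+8=b, a+8=i, r+8=z.

zmpbiz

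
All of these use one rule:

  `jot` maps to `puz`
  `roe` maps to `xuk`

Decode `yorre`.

Compare letters: j→p is +6, o→u is +6, t→z is +6 — a constant shift. It's a constant shift of +6 (ROT6).
Reversing it on yorre: y−6=s, o−6=i, r−6=l, r−6=l, e−6=y.

silly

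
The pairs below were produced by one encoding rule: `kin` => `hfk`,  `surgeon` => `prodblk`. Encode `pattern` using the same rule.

mxqqbok

Compare letters: k→h is +23, i→f is +23, n→k is +23 — a constant shift. Each letter is shifted forward by 23 in the alphabet (a Caesar shift of +23).
Applying it to pattern: p+23=m, a+23=x, t+23=q, t+23=q, e+23=b, r+23=o, n+23=k.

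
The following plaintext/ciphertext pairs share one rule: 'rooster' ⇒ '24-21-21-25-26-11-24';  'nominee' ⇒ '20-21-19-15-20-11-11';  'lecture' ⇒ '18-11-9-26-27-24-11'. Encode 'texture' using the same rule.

26-11-30-26-27-24-11

r is letter #18 and maps to 24: an offset of 6. Letters become their 1-based position plus 6 (so a→7, b→8, …).
On texture: t=20→26, e=5→11, x=24→30, t=20→26, u=21→27, r=18→24, e=5→11.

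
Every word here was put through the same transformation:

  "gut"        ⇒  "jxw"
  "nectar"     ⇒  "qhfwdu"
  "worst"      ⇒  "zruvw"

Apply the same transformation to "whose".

Compare letters: g→j is +3, u→x is +3, t→w is +3 — a constant shift. Each letter is shifted forward by 3 in the alphabet (a Caesar shift of +3).
For whose: w+3=z, h+3=k, o+3=r, s+3=v, e+3=h.

zkrvh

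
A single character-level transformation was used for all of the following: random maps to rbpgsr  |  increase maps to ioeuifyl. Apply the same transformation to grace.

gscfi

In random: r→r is +0, a→b is +1, n→p is +2, d→g is +3 — the shift increases by 1 each position. Letter i (0-indexed) is shifted by i+0, so successive shifts are 0, 1, 2, ….
Applying it to grace: g+0=g, r+1=s, a+2=c, c+3=f, e+4=i.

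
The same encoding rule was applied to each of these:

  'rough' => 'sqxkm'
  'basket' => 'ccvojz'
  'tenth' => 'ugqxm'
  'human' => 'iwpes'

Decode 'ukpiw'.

timer

Letter i (0-indexed) is shifted by i+1, so successive shifts are 1, 2, 3, ….
Decoding ukpiw: u−1=t, k−2=i, p−3=m, i−4=e, w−5=r.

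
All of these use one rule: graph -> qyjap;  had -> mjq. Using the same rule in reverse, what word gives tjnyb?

The output letters match the input read backwards, each shifted +9: graph reversed is hparg. Read the word backwards and shift each letter +9.
Reversing it on tjnyb: shift back: t−9=k, j−9=a, n−9=e, y−9=p, b−9=s → kaeps; then reverse → speak.

speak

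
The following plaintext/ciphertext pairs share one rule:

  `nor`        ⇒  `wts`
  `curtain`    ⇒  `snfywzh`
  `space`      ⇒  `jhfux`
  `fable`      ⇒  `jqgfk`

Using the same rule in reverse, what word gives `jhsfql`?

The output letters match the input read backwards, each shifted +5: nor reversed is ron. Two steps: reverse the string, then apply a Caesar shift of +5.
Decoding jhsfql: shift back: j−5=e, h−5=c, s−5=n, f−5=a, q−5=l, l−5=g → ecnalg; then reverse → glance.

glance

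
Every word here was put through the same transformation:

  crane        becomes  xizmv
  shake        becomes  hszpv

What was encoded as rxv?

Letters are reflected about the middle of the alphabet (position → 25−position): Atbash.
Reversing it on rxv: r↔i, x↔c, v↔e.

ice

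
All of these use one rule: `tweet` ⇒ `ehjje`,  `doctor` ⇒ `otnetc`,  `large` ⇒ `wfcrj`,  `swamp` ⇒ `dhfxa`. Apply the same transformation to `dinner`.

onyyjc

Two shifts are in play — +5 for a/e/i/o/u, +11 for every other letter.
Applying it to dinner: d(cons)+11=o, i(vowel)+5=n, n(cons)+11=y, n(cons)+11=y, e(vowel)+5=j, r(cons)+11=c.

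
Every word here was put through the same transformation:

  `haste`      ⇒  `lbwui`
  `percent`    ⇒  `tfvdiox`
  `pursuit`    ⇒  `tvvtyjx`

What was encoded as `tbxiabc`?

A repeating key of period 2 is used — shifts +4, +1 over and over.
Reversing it on tbxiabc: t−4=p, b−1=a, x−4=t, i−1=h, a−4=w, b−1=a, c−4=y.

pathway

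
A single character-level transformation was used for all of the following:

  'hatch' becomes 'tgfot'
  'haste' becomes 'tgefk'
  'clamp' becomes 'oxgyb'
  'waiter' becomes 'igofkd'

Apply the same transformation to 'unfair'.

The rule splits by letter class: vowels +6, consonants +12.
For unfair: u(vowel)+6=a, n(cons)+12=z, f(cons)+12=r, a(vowel)+6=g, i(vowel)+6=o, r(cons)+12=d.

azrgod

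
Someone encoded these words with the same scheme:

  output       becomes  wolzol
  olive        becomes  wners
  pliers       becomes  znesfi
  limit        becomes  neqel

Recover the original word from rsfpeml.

o(14)→w(22) and u(20)→o(14) fit y≡3x+6 (mod 26); the inverse of 3 mod 26 is 9. Treating letters as 0–25, the rule is x ↦ 3x + 6 (mod 26).
Undoing it on rsfpeml: r(17)→9·(17−6)≡21=v; s(18)→9·(18−6)≡4=e; f(5)→9·(5−6)≡17=r; p(15)→9·(15−6)≡3=d; e(4)→9·(4−6)≡8=i; m(12)→9·(12−6)≡2=c; l(11)→9·(11−6)≡19=t (all mod 26).

verdict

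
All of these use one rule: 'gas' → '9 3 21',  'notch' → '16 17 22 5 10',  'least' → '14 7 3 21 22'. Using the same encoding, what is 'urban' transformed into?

23 20 4 3 16

g is letter #7 and maps to 9: an offset of 2. Each letter is replaced by its alphabet position (a=1..z=26) + 2.
On urban: u=21→23, r=18→20, b=2→4, a=1→3, n=14→16.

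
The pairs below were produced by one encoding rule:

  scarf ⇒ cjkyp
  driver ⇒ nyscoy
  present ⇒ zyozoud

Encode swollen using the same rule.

Shifts by position in scarf: pos 0: s→c (+10), pos 1: c→j (+7), pos 2: a→k (+10), pos 3: r→y (+7) — repeating every 2. A repeating key of period 2 is used — shifts +10, +7 over and over.
On swollen: s+10=c, w+7=d, o+10=y, l+7=s, l+10=v, e+7=l, n+10=x.

cdysvlx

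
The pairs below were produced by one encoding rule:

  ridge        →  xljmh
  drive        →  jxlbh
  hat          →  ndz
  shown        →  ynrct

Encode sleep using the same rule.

yrhhv

The shift depends on letter class: consonant r→x is +6, but vowel i→l is +3. The rule splits by letter class: vowels +3, consonants +6.
On sleep: s(cons)+6=y, l(cons)+6=r, e(vowel)+3=h, e(vowel)+3=h, p(cons)+6=v.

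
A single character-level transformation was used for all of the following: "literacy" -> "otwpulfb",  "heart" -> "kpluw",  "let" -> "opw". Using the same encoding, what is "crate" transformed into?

fulwp

The shift depends on letter class: consonant l→o is +3, but vowel i→t is +11. Two shifts are in play — +11 for a/e/i/o/u, +3 for every other letter.
On crate: c(cons)+3=f, r(cons)+3=u, a(vowel)+11=l, t(cons)+3=w, e(vowel)+11=p.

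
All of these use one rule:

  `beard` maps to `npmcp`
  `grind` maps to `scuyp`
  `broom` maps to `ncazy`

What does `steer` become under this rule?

Shifts by position in beard: pos 0: b→n (+12), pos 1: e→p (+11), pos 2: a→m (+12), pos 3: r→c (+11) — repeating every 2. The shifts repeat in a cycle of length 2: positions 0,1,… shift by +12, +11, then the pattern repeats.
For steer: s+12=e, t+11=e, e+12=q, e+11=p, r+12=d.

eeqpd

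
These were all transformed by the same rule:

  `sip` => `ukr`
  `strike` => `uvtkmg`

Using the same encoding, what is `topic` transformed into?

vqrke

Compare letters: s→u is +2, i→k is +2, p→r is +2 — a constant shift. It's a constant shift of +2 (ROT2).
Applying it to topic: t+2=v, o+2=q, p+2=r, i+2=k, c+2=e.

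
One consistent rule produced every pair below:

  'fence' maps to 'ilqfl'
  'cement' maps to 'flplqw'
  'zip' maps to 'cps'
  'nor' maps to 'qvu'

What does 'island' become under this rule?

pvohqg

The shift depends on letter class: consonant f→i is +3, but vowel e→l is +7. The rule splits by letter class: vowels +7, consonants +3.
For island: i(vowel)+7=p, s(cons)+3=v, l(cons)+3=o, a(vowel)+7=h, n(cons)+3=q, d(cons)+3=g.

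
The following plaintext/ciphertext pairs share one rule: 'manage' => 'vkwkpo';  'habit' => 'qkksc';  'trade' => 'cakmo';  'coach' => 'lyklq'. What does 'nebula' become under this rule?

Vowels shift forward by 10 and consonants shift forward by 9.
Applying it to nebula: n(cons)+9=w, e(vowel)+10=o, b(cons)+9=k, u(vowel)+10=e, l(cons)+9=u, a(vowel)+10=k.

wokeuk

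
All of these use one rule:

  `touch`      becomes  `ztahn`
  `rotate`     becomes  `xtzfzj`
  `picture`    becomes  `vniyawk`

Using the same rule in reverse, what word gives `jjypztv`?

desktop

Shifts by position in touch: pos 0: t→z (+6), pos 1: o→t (+5), pos 2: u→a (+6), pos 3: c→h (+5) — repeating every 2. The shifts repeat in a cycle of length 2: positions 0,1,… shift by +6, +5, then the pattern repeats.
Undoing it on jjypztv: j−6=d, j−5=e, y−6=s, p−5=k, z−6=t, t−5=o, v−6=p.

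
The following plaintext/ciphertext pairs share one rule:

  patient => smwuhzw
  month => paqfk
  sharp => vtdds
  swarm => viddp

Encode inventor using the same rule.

lzyqqfrd

Shifts by position in patient: pos 0: p→s (+3), pos 1: a→m (+12), pos 2: t→w (+3), pos 3: i→u (+12) — repeating every 2. The shifts repeat in a cycle of length 2: positions 0,1,… shift by +3, +12, then the pattern repeats.
Applying it to inventor: i+3=l, n+12=z, v+3=y, e+12=q, n+3=q, t+12=f, o+3=r, r+12=d.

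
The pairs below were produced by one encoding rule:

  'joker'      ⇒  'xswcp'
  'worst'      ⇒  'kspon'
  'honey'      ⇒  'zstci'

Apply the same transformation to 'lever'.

This is an affine cipher: with a=0,…,z=25, each position x becomes (25x+6) mod 26.
On lever: l(11)→25·11+6≡21=v; e(4)→25·4+6≡2=c; v(21)→25·21+6≡11=l; e(4)→25·4+6≡2=c; r(17)→25·17+6≡15=p (all mod 26).

vclcp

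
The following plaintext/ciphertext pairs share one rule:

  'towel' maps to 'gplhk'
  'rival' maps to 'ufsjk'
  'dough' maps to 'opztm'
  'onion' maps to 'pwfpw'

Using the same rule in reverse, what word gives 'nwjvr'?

snack

Each letter's alphabet position (a=0..z=25) is mapped through 19·x+9 mod 26 — an affine cipher.
Reversing it on nwjvr: n(13)→11·(13−9)≡18=s; w(22)→11·(22−9)≡13=n; j(9)→11·(9−9)≡0=a; v(21)→11·(21−9)≡2=c; r(17)→11·(17−9)≡10=k (all mod 26).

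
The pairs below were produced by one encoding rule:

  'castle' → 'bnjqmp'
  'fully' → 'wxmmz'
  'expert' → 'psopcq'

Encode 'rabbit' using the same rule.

cnuurq

c(2)→b(1) and a(0)→n(13) fit y≡7x+13 (mod 26); the inverse of 7 mod 26 is 15. This is an affine cipher: with a=0,…,z=25, each position x becomes (7x+13) mod 26.
On rabbit: r(17)→7·17+13≡2=c; a(0)→7·0+13≡13=n; b(1)→7·1+13≡20=u; b(1)→7·1+13≡20=u; i(8)→7·8+13≡17=r; t(19)→7·19+13≡16=q (all mod 26).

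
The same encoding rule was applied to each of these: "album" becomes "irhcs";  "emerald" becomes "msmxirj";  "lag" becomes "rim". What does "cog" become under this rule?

Two shifts are in play — +8 for a/e/i/o/u, +6 for every other letter.
Applying it to cog: c(cons)+6=i, o(vowel)+8=w, g(cons)+6=m.

iwm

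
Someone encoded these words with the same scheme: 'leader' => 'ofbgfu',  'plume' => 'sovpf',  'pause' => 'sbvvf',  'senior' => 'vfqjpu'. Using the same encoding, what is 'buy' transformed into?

The shift depends on letter class: consonant l→o is +3, but vowel e→f is +1. Two shifts are in play — +1 for a/e/i/o/u, +3 for every other letter.
Applying it to buy: b(cons)+3=e, u(vowel)+1=v, y(cons)+3=b.

evb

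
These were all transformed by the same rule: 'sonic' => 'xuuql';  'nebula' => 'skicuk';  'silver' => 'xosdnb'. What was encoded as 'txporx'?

origin

In sonic: s→x is +5, o→u is +6, n→u is +7, i→q is +8 — the shift increases by 1 each position. Each letter shifts forward by (position + 5), i.e. 5, 6, 7, … — the shift grows by one for each successive letter.
Undoing it on txporx: t−5=o, x−6=r, p−7=i, o−8=g, r−9=i, x−10=n.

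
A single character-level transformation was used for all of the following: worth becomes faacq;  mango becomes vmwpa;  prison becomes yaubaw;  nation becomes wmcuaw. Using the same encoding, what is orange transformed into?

aamwpq

The shift depends on letter class: consonant w→f is +9, but vowel o→a is +12. Two shifts are in play — +12 for a/e/i/o/u, +9 for every other letter.
For orange: o(vowel)+12=a, r(cons)+9=a, a(vowel)+12=m, n(cons)+9=w, g(cons)+9=p, e(vowel)+12=q.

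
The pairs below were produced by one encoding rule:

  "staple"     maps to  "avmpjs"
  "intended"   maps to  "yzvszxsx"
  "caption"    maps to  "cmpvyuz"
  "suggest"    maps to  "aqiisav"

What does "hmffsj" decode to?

s(18)→a(0) and t(19)→v(21) fit y≡21x+12 (mod 26); the inverse of 21 mod 26 is 5. This is an affine cipher: with a=0,…,z=25, each position x becomes (21x+12) mod 26.
Undoing it on hmffsj: h(7)→5·(7−12)≡1=b; m(12)→5·(12−12)≡0=a; f(5)→5·(5−12)≡17=r; f(5)→5·(5−12)≡17=r; s(18)→5·(18−12)≡4=e; j(9)→5·(9−12)≡11=l (all mod 26).

barrel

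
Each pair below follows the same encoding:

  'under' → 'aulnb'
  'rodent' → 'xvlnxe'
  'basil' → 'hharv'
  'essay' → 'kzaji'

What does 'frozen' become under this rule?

In under: u→a is +6, n→u is +7, d→l is +8, e→n is +9 — the shift increases by 1 each position. The shift increases by 1 at each position, starting from +6: 6, 7, 8, ….
Applying it to frozen: f+6=l, r+7=y, o+8=w, z+9=i, e+10=o, n+11=y.

lywioy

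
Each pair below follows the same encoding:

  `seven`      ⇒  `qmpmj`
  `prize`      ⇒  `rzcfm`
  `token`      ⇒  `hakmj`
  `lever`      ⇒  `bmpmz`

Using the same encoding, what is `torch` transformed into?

hazel

Treating letters as 0–25, the rule is x ↦ 17x + 22 (mod 26).
For torch: t(19)→17·19+22≡7=h; o(14)→17·14+22≡0=a; r(17)→17·17+22≡25=z; c(2)→17·2+22≡4=e; h(7)→17·7+22≡11=l (all mod 26).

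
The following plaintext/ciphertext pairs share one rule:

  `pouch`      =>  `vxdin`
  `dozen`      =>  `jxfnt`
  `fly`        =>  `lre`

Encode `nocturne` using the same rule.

The shift depends on letter class: consonant p→v is +6, but vowel o→x is +9. The rule splits by letter class: vowels +9, consonants +6.
Applying it to nocturne: n(cons)+6=t, o(vowel)+9=x, c(cons)+6=i, t(cons)+6=z, u(vowel)+9=d, r(cons)+6=x, n(cons)+6=t, e(vowel)+9=n.

txizdxtn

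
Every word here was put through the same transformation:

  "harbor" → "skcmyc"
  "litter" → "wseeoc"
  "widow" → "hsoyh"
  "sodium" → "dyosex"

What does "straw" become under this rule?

The shift depends on letter class: consonant h→s is +11, but vowel a→k is +10. The rule splits by letter class: vowels +10, consonants +11.
Applying it to straw: s(cons)+11=d, t(cons)+11=e, r(cons)+11=c, a(vowel)+10=k, w(cons)+11=h.

deckh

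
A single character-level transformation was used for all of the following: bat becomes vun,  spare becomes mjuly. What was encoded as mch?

This is a Caesar cipher with shift 20.
Decoding mch: m−20=s, c−20=i, h−20=n.

sin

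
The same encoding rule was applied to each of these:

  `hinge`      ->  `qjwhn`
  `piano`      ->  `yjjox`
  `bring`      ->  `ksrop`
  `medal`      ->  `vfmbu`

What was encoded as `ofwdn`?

Shifts by position in hinge: pos 0: h→q (+9), pos 1: i→j (+1), pos 2: n→w (+9), pos 3: g→h (+1) — repeating every 2. The shifts repeat in a cycle of length 2: positions 0,1,… shift by +9, +1, then the pattern repeats.
Undoing it on ofwdn: o−9=f, f−1=e, w−9=n, d−1=c, n−9=e.

fence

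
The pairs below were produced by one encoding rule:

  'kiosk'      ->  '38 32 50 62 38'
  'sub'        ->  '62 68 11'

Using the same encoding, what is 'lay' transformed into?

k(#11)→38 and i(#9)→32: differences scale by 3, so n = 3·pos + 5. The formula is n = 3×(alphabet index, a=1) + 5.
Applying it to lay: l=12→41, a=1→8, y=25→80.

41 8 80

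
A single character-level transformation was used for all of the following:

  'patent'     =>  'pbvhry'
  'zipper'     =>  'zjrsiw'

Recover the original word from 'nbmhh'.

Each letter shifts forward by its position index (0, 1, 2, …) — the shift grows by one for each successive letter.
Undoing it on nbmhh: n−0=n, b−1=a, m−2=k, h−3=e, h−4=d.

naked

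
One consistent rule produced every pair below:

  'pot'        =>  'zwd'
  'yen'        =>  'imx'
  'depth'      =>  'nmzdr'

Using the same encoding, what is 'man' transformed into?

wix

The shift depends on letter class: consonant p→z is +10, but vowel o→w is +8. Two shifts are in play — +8 for a/e/i/o/u, +10 for every other letter.
On man: m(cons)+10=w, a(vowel)+8=i, n(cons)+10=x.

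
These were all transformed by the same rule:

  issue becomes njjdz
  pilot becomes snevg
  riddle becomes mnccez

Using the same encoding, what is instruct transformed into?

i(8)→n(13) and s(18)→j(9) fit y≡23x+11 (mod 26); the inverse of 23 mod 26 is 17. Treating letters as 0–25, the rule is x ↦ 23x + 11 (mod 26).
For instruct: i(8)→23·8+11≡13=n; n(13)→23·13+11≡24=y; s(18)→23·18+11≡9=j; t(19)→23·19+11≡6=g; r(17)→23·17+11≡12=m; u(20)→23·20+11≡3=d; c(2)→23·2+11≡5=f; t(19)→23·19+11≡6=g (all mod 26).

nyjgmdfg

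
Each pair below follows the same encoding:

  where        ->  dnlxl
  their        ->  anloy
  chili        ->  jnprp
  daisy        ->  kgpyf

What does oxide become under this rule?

Shifts by position in where: pos 0: w→d (+7), pos 1: h→n (+6), pos 2: e→l (+7), pos 3: r→x (+6) — repeating every 2. A repeating key of period 2 is used — shifts +7, +6 over and over.
For oxide: o+7=v, x+6=d, i+7=p, d+6=j, e+7=l.

vdpjl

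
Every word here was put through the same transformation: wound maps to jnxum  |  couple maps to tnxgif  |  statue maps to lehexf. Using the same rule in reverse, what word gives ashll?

This is an affine cipher: with a=0,…,z=25, each position x becomes (19x+7) mod 26.
Reversing it on ashll: a(0)→11·(0−7)≡1=b; s(18)→11·(18−7)≡17=r; h(7)→11·(7−7)≡0=a; l(11)→11·(11−7)≡18=s; l(11)→11·(11−7)≡18=s (all mod 26).

brass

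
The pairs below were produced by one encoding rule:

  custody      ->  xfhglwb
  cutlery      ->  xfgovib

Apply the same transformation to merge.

nvitv

Letters are reflected about the middle of the alphabet (position → 25−position): Atbash.
On merge: m↔n, e↔v, r↔i, g↔t, e↔v.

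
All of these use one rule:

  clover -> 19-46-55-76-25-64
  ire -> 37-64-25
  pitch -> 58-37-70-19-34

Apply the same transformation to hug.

The formula is n = 3×(alphabet index, a=1) + 10.
On hug: h=8→34, u=21→73, g=7→31.

34-73-31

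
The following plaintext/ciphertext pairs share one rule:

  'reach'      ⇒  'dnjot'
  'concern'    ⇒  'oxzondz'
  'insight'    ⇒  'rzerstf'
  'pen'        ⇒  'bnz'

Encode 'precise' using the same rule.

bdnoren

The rule splits by letter class: vowels +9, consonants +12.
For precise: p(cons)+12=b, r(cons)+12=d, e(vowel)+9=n, c(cons)+12=o, i(vowel)+9=r, s(cons)+12=e, e(vowel)+9=n.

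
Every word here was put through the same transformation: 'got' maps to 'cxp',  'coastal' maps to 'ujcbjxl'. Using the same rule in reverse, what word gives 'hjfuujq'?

The word is reversed, then every letter is shifted forward by 9.
Undoing it on hjfuujq: shift back: h−9=y, j−9=a, f−9=w, u−9=l, u−9=l, j−9=a, q−9=h → yawllah; then reverse → hallway.

hallway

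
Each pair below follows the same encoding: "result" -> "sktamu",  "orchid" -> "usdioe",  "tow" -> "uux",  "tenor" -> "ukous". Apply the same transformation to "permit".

The shift depends on letter class: consonant r→s is +1, but vowel e→k is +6. Vowels shift forward by 6 and consonants shift forward by 1.
Applying it to permit: p(cons)+1=q, e(vowel)+6=k, r(cons)+1=s, m(cons)+1=n, i(vowel)+6=o, t(cons)+1=u.

qksnou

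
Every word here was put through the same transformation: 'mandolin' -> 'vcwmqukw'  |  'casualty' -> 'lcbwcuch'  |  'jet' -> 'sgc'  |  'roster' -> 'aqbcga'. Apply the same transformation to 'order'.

The shift depends on letter class: consonant m→v is +9, but vowel a→c is +2. Two shifts are in play — +2 for a/e/i/o/u, +9 for every other letter.
On order: o(vowel)+2=q, r(cons)+9=a, d(cons)+9=m, e(vowel)+2=g, r(cons)+9=a.

qamga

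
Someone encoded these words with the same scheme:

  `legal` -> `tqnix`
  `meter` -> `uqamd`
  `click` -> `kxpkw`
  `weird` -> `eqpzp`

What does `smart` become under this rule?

Shifts by position in legal: pos 0: l→t (+8), pos 1: e→q (+12), pos 2: g→n (+7), pos 3: a→i (+8), pos 4: l→x (+12) — repeating every 3. It's a Vigenère-style cipher with numeric key [8,12,7]: position i shifts by key[i mod 3].
For smart: s+8=a, m+12=y, a+7=h, r+8=z, t+12=f.

ayhzf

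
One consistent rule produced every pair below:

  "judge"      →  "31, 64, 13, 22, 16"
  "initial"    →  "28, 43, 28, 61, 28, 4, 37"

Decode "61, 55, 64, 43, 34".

trunk

j(#10)→31 and u(#21)→64: differences scale by 3, so n = 3·pos + 1. With a=1..z=26, the number is 3·pos + 1.
Undoing it on 61, 55, 64, 43, 34: 61→(61−1)÷3=20=t, 55→(55−1)÷3=18=r, 64→(64−1)÷3=21=u, 43→(43−1)÷3=14=n, 34→(34−1)÷3=11=k.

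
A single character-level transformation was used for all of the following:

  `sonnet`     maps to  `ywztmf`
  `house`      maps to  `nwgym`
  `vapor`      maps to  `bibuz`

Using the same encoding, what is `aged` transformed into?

Shifts by position in sonnet: pos 0: s→y (+6), pos 1: o→w (+8), pos 2: n→z (+12), pos 3: n→t (+6), pos 4: e→m (+8), pos 5: t→f (+12) — repeating every 3. The shifts repeat in a cycle of length 3: positions 0,1,… shift by +6, +8, +12, then the pattern repeats.
Applying it to aged: a+6=g, g+8=o, e+12=q, d+6=j.

goqj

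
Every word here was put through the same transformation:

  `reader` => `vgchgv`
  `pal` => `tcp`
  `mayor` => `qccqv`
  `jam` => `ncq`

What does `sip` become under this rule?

The shift depends on letter class: consonant r→v is +4, but vowel e→g is +2. The rule splits by letter class: vowels +2, consonants +4.
Applying it to sip: s(cons)+4=w, i(vowel)+2=k, p(cons)+4=t.

wkt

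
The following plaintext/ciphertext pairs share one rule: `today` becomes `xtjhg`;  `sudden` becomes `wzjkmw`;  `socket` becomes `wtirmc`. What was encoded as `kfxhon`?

In today: t→x is +4, o→t is +5, d→j is +6, a→h is +7 — the shift increases by 1 each position. Letter i (0-indexed) is shifted by i+4, so successive shifts are 4, 5, 6, ….
Decoding kfxhon: k−4=g, f−5=a, x−6=r, h−7=a, o−8=g, n−9=e.

garage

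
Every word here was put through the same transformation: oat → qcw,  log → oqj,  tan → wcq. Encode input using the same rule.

kqsww

The shift depends on letter class: consonant t→w is +3, but vowel o→q is +2. Two shifts are in play — +2 for a/e/i/o/u, +3 for every other letter.
On input: i(vowel)+2=k, n(cons)+3=q, p(cons)+3=s, u(vowel)+2=w, t(cons)+3=w.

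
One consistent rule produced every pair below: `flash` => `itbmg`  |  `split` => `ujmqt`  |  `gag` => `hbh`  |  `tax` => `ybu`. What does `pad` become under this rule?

The output letters match the input read backwards, each shifted +1: flash reversed is hsalf. Read the word backwards and shift each letter +1.
On pad: reverse → dap; then shift: d+1=e, a+1=b, p+1=q.

ebq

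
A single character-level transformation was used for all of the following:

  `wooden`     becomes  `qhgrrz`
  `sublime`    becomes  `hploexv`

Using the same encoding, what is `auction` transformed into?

Read the word backwards and shift each letter +3.
Applying it to auction: reverse → noitcua; then shift: n+3=q, o+3=r, i+3=l, t+3=w, c+3=f, u+3=x, a+3=d.

qrlwfxd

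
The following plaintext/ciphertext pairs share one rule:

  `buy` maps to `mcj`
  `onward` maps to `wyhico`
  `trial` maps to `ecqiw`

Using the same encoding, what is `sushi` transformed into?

Vowels shift forward by 8 and consonants shift forward by 11.
On sushi: s(cons)+11=d, u(vowel)+8=c, s(cons)+11=d, h(cons)+11=s, i(vowel)+8=q.

dcdsq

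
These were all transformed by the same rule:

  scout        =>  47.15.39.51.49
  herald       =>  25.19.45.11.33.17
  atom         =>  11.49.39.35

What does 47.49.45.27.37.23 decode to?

s(#19)→47 and c(#3)→15: differences scale by 2, so n = 2·pos + 9. With a=1..z=26, the number is 2·pos + 9.
Reversing it on 47.49.45.27.37.23: 47→(47−9)÷2=19=s, 49→(49−9)÷2=20=t, 45→(45−9)÷2=18=r, 27→(27−9)÷2=9=i, 37→(37−9)÷2=14=n, 23→(23−9)÷2=7=g.

string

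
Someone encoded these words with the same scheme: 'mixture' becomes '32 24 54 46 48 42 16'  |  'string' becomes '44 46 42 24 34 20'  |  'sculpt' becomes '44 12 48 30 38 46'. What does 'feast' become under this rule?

With a=1..z=26, the number is 2·pos + 6.
Applying it to feast: f=6→18, e=5→16, a=1→8, s=19→44, t=20→46.

18 16 8 44 46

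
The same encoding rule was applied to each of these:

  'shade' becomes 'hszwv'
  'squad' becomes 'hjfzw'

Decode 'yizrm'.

brain

Letters are reflected about the middle of the alphabet (position → 25−position): Atbash.
Reversing it on yizrm: y↔b, i↔r, z↔a, r↔i, m↔n.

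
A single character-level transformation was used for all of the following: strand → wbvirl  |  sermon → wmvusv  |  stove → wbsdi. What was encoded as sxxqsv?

Shifts by position in strand: pos 0: s→w (+4), pos 1: t→b (+8), pos 2: r→v (+4), pos 3: a→i (+8) — repeating every 2. A repeating key of period 2 is used — shifts +4, +8 over and over.
Decoding sxxqsv: s−4=o, x−8=p, x−4=t, q−8=i, s−4=o, v−8=n.

option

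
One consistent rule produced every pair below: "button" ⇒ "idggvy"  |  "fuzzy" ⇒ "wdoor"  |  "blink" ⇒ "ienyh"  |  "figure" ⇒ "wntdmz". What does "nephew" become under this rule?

b(1)→i(8) and u(20)→d(3) fit y≡23x+11 (mod 26); the inverse of 23 mod 26 is 17. Treating letters as 0–25, the rule is x ↦ 23x + 11 (mod 26).
Applying it to nephew: n(13)→23·13+11≡24=y; e(4)→23·4+11≡25=z; p(15)→23·15+11≡18=s; h(7)→23·7+11≡16=q; e(4)→23·4+11≡25=z; w(22)→23·22+11≡23=x (all mod 26).

yzsqzx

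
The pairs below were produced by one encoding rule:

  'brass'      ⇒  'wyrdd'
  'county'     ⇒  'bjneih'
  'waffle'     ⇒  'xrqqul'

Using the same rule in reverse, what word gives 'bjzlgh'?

comedy

Treating letters as 0–25, the rule is x ↦ 5x + 17 (mod 26).
Decoding bjzlgh: b(1)→21·(1−17)≡2=c; j(9)→21·(9−17)≡14=o; z(25)→21·(25−17)≡12=m; l(11)→21·(11−17)≡4=e; g(6)→21·(6−17)≡3=d; h(7)→21·(7−17)≡24=y (all mod 26).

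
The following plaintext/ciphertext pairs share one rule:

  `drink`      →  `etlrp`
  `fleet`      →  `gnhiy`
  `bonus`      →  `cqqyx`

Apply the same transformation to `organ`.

ptjes

In drink: d→e is +1, r→t is +2, i→l is +3, n→r is +4 — the shift increases by 1 each position. Each letter shifts forward by (position + 1), i.e. 1, 2, 3, … — the shift grows by one for each successive letter.
Applying it to organ: o+1=p, r+2=t, g+3=j, a+4=e, n+5=s.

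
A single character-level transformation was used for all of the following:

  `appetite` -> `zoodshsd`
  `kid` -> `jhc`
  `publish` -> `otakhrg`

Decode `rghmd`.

Every letter moves 25 places later in the alphabet, wrapping around z→a.
Undoing it on rghmd: r−25=s, g−25=h, h−25=i, m−25=n, d−25=e.

shine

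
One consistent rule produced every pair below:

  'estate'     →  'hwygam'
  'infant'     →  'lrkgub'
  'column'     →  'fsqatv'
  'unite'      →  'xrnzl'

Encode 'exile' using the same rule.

In estate: e→h is +3, s→w is +4, t→y is +5, a→g is +6 — the shift increases by 1 each position. Each letter shifts forward by (position + 3), i.e. 3, 4, 5, … — the shift grows by one for each successive letter.
Applying it to exile: e+3=h, x+4=b, i+5=n, l+6=r, e+7=l.

hbnrl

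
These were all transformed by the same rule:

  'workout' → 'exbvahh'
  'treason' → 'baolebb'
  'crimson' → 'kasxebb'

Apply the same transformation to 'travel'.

bakgqy

Each letter shifts forward by (position + 8), i.e. 8, 9, 10, … — the shift grows by one for each successive letter.
On travel: t+8=b, r+9=a, a+10=k, v+11=g, e+12=q, l+13=y.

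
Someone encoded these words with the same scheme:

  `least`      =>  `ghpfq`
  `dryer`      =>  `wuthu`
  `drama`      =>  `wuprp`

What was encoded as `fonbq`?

shout

Each letter's alphabet position (a=0..z=25) is mapped through 11·x+15 mod 26 — an affine cipher.
Decoding fonbq: f(5)→19·(5−15)≡18=s; o(14)→19·(14−15)≡7=h; n(13)→19·(13−15)≡14=o; b(1)→19·(1−15)≡20=u; q(16)→19·(16−15)≡19=t (all mod 26).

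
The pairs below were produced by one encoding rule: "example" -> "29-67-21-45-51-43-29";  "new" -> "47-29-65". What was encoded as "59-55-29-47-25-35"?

trench

e(#5)→29 and x(#24)→67: differences scale by 2, so n = 2·pos + 19. With a=1..z=26, the number is 2·pos + 19.
Reversing it on 59-55-29-47-25-35: 59→(59−19)÷2=20=t, 55→(55−19)÷2=18=r, 29→(29−19)÷2=5=e, 47→(47−19)÷2=14=n, 25→(25−19)÷2=3=c, 35→(35−19)÷2=8=h.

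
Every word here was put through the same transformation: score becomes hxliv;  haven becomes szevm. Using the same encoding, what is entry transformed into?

vmgib

Each pair mirrors across the alphabet (s↔h, c↔x, o↔l): positions sum to 25. Each letter is replaced by its mirror in the alphabet: a↔z, b↔y, c↔x, and so on (the Atbash cipher).
Applying it to entry: e↔v, n↔m, t↔g, r↔i, y↔b.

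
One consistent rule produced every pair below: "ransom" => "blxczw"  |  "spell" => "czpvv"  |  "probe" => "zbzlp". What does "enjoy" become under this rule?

pxtzi

The shift depends on letter class: consonant r→b is +10, but vowel a→l is +11. The rule splits by letter class: vowels +11, consonants +10.
For enjoy: e(vowel)+11=p, n(cons)+10=x, j(cons)+10=t, o(vowel)+11=z, y(cons)+10=i.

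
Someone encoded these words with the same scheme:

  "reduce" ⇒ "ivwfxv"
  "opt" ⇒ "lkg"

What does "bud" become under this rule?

yfw

Each pair mirrors across the alphabet (r↔i, e↔v, d↔w): positions sum to 25. Each letter is replaced by its mirror in the alphabet: a↔z, b↔y, c↔x, and so on (the Atbash cipher).
On bud: b↔y, u↔f, d↔w.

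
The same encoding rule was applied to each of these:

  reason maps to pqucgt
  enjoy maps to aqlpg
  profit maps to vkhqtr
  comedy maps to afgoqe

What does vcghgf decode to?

defeat

The word is reversed, then every letter is shifted forward by 2.
Decoding vcghgf: shift back: v−2=t, c−2=a, g−2=e, h−2=f, g−2=e, f−2=d → taefed; then reverse → defeat.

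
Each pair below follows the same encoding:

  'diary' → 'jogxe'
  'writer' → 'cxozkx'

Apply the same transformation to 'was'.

cgy

Compare letters: d→j is +6, i→o is +6, a→g is +6 — a constant shift. This is a Caesar cipher with shift 6.
Applying it to was: w+6=c, a+6=g, s+6=y.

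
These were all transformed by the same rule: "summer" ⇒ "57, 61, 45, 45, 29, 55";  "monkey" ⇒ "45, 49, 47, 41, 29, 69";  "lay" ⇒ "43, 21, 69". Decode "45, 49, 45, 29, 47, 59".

moment

s(#19)→57 and u(#21)→61: differences scale by 2, so n = 2·pos + 19. Each letter becomes 2×(its alphabet position, a=1..z=26) + 19.
Decoding 45, 49, 45, 29, 47, 59: 45→(45−19)÷2=13=m, 49→(49−19)÷2=15=o, 45→(45−19)÷2=13=m, 29→(29−19)÷2=5=e, 47→(47−19)÷2=14=n, 59→(59−19)÷2=20=t.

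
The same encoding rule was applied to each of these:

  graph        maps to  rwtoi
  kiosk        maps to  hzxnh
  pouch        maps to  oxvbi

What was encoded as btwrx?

g(6)→r(17) and r(17)→w(22) fit y≡17x+19 (mod 26); the inverse of 17 mod 26 is 23. Treating letters as 0–25, the rule is x ↦ 17x + 19 (mod 26).
Decoding btwrx: b(1)→23·(1−19)≡2=c; t(19)→23·(19−19)≡0=a; w(22)→23·(22−19)≡17=r; r(17)→23·(17−19)≡6=g; x(23)→23·(23−19)≡14=o (all mod 26).

cargo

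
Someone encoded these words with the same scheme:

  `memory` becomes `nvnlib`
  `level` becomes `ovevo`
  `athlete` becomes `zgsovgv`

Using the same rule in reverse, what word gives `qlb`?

joy

Each pair mirrors across the alphabet (m↔n, e↔v, m↔n): positions sum to 25. Letters are reflected about the middle of the alphabet (position → 25−position): Atbash.
Reversing it on qlb: q↔j, l↔o, b↔y.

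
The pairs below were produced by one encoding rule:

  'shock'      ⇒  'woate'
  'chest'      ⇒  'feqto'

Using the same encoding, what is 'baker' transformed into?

dqwmn

The output letters match the input read backwards, each shifted +12: shock reversed is kcohs. Two steps: reverse the string, then apply a Caesar shift of +12.
Applying it to baker: reverse → rekab; then shift: r+12=d, e+12=q, k+12=w, a+12=m, b+12=n.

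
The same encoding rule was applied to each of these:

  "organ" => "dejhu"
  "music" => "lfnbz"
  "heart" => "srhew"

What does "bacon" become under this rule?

qhzdu

o(14)→d(3) and r(17)→e(4) fit y≡9x+7 (mod 26); the inverse of 9 mod 26 is 3. This is an affine cipher: with a=0,…,z=25, each position x becomes (9x+7) mod 26.
On bacon: b(1)→9·1+7≡16=q; a(0)→9·0+7≡7=h; c(2)→9·2+7≡25=z; o(14)→9·14+7≡3=d; n(13)→9·13+7≡20=u (all mod 26).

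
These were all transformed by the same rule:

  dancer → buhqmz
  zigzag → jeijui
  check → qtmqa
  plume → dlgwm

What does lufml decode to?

This is an affine cipher: with a=0,…,z=25, each position x becomes (11x+20) mod 26.
Reversing it on lufml: l(11)→19·(11−20)≡11=l; u(20)→19·(20−20)≡0=a; f(5)→19·(5−20)≡1=b; m(12)→19·(12−20)≡4=e; l(11)→19·(11−20)≡11=l (all mod 26).

label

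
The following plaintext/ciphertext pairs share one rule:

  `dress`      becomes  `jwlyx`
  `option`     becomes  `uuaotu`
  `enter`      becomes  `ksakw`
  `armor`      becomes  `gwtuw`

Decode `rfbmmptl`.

laughing

Shifts by position in dress: pos 0: d→j (+6), pos 1: r→w (+5), pos 2: e→l (+7), pos 3: s→y (+6), pos 4: s→x (+5) — repeating every 3. It's a Vigenère-style cipher with numeric key [6,5,7]: position i shifts by key[i mod 3].
Decoding rfbmmptl: r−6=l, f−5=a, b−7=u, m−6=g, m−5=h, p−7=i, t−6=n, l−5=g.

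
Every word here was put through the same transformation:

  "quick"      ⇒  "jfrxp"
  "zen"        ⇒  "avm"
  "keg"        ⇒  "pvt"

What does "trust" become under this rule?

Letters are reflected about the middle of the alphabet (position → 25−position): Atbash.
For trust: t↔g, r↔i, u↔f, s↔h, t↔g.

gifhg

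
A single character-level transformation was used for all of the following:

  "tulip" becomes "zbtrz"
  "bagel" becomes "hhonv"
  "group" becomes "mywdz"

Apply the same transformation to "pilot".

vptxd

In tulip: t→z is +6, u→b is +7, l→t is +8, i→r is +9 — the shift increases by 1 each position. The shift increases by 1 at each position, starting from +6: 6, 7, 8, ….
Applying it to pilot: p+6=v, i+7=p, l+8=t, o+9=x, t+10=d.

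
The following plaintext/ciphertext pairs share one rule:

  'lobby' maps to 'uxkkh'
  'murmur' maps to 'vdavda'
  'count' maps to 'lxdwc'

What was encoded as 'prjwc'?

giant

Compare letters: l→u is +9, o→x is +9, b→k is +9 — a constant shift. Each letter is shifted forward by 9 in the alphabet (a Caesar shift of +9).
Undoing it on prjwc: p−9=g, r−9=i, j−9=a, w−9=n, c−9=t.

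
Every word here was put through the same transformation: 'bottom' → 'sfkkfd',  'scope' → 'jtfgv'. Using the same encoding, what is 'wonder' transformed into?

Compare letters: b→s is +17, o→f is +17, t→k is +17 — a constant shift. This is a Caesar cipher with shift 17.
For wonder: w+17=n, o+17=f, n+17=e, d+17=u, e+17=v, r+17=i.

nfeuvi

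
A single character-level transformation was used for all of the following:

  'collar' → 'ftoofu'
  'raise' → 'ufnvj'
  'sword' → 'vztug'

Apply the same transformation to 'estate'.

jvwfwj

Two shifts are in play — +5 for a/e/i/o/u, +3 for every other letter.
On estate: e(vowel)+5=j, s(cons)+3=v, t(cons)+3=w, a(vowel)+5=f, t(cons)+3=w, e(vowel)+5=j.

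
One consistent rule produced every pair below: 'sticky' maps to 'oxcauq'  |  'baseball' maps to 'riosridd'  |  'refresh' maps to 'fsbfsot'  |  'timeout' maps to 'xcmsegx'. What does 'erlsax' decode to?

s(18)→o(14) and t(19)→x(23) fit y≡9x+8 (mod 26); the inverse of 9 mod 26 is 3. Each letter's alphabet position (a=0..z=25) is mapped through 9·x+8 mod 26 — an affine cipher.
Decoding erlsax: e(4)→3·(4−8)≡14=o; r(17)→3·(17−8)≡1=b; l(11)→3·(11−8)≡9=j; s(18)→3·(18−8)≡4=e; a(0)→3·(0−8)≡2=c; x(23)→3·(23−8)≡19=t (all mod 26).

object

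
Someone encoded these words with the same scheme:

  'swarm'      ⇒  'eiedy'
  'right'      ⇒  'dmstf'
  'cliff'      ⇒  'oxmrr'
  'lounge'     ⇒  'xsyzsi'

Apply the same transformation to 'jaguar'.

vesyed

The rule splits by letter class: vowels +4, consonants +12.
For jaguar: j(cons)+12=v, a(vowel)+4=e, g(cons)+12=s, u(vowel)+4=y, a(vowel)+4=e, r(cons)+12=d.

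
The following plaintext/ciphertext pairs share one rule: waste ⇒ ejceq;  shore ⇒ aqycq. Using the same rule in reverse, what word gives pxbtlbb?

horizon

In waste: w→e is +8, a→j is +9, s→c is +10, t→e is +11 — the shift increases by 1 each position. Letter i (0-indexed) is shifted by i+8, so successive shifts are 8, 9, 10, ….
Undoing it on pxbtlbb: p−8=h, x−9=o, b−10=r, t−11=i, l−12=z, b−13=o, b−14=n.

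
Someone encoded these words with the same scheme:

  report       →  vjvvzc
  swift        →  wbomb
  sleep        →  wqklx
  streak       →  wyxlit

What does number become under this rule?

In report: r→v is +4, e→j is +5, p→v is +6, o→v is +7 — the shift increases by 1 each position. Each letter shifts forward by (position + 4), i.e. 4, 5, 6, … — the shift grows by one for each successive letter.
For number: n+4=r, u+5=z, m+6=s, b+7=i, e+8=m, r+9=a.

rzsima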